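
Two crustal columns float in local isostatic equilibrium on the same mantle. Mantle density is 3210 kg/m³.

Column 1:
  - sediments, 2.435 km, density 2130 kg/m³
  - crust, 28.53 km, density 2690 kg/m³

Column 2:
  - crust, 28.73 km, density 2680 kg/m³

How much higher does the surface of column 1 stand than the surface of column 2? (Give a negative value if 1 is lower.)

0.697 km

For any compensation level in the mantle, the mantle terms cancel and isostasy reduces to e = (Σt_1 − Σt_2) − (Σ(ρt)_1 − Σ(ρt)_2) / ρ_m.
Σt_1 = 30.965 km; Σt_2 = 28.73 km; Σ(ρt)_1 = 81932.25; Σ(ρt)_2 = 76996.4 (in km·kg/m³).
e = (30.965 − 28.73) − (81932.25 − 76996.4) / 3210 = 0.697 km.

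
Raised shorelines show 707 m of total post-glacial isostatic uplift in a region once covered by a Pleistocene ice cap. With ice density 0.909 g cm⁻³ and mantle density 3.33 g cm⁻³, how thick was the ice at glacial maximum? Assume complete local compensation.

u = t ρ_ice/ρ_m → t = u ρ_m/ρ_ice = 707 m × 3.33/0.909 = 2590 m.

2590 m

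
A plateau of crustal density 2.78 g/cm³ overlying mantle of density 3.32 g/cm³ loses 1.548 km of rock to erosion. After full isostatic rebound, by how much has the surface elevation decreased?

Rebound u = e ρ_c/ρ_m = 1.548 km × 2.78/3.32 = 1.296 km.
Net surface drop = e − u = 1.548 km − 1.296 km = e (ρ_m − ρ_c)/ρ_m = 0.252 km.

0.252 km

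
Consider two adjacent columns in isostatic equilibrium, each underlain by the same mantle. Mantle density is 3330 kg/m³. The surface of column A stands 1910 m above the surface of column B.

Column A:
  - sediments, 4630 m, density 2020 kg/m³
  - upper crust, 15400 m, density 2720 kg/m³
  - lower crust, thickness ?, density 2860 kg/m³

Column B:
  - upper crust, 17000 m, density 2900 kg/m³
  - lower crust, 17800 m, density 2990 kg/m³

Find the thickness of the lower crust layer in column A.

9070 m

Take the compensation level at the base of the deeper column (depth z_c below the surface of column A) and equate Σ ρ_i t_i down to z_c; mantle fills any gap and the z_c terms cancel.
Column A: 4630×2020 + 15400×2720 + x×2860 + (z_c − 20030 − x)×3330
Column B: 1910×0 + 17000×2900 + 17800×2990 + (z_c − 1910 − 34800)×3330
The z_c×3330 term appears on both sides and cancels. Collect the known terms of each column as K = Σ(ρt)_known − 3330 × (depth of known layers): K_A = 51240600 − 3330×20030 = −15459300; K_B = 102522000 − 3330×(1910 + 34800) = −19722300.
Balance: K_A − x×(3330 − 2860) = K_B, so x = (K_A − K_B)/(3330 − 2860) = 4263000/470 = 9070 m.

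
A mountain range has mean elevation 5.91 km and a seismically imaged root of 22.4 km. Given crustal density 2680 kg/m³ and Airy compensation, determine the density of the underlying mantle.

Airy balance: ρ_c h = (ρ_m − ρ_c) r → ρ_m = ρ_c (1 + h/r).
ρ_m = 2680 × (1 + 5.91 km/22.4 km) = 3390 kg/m³.

3390 kg/m³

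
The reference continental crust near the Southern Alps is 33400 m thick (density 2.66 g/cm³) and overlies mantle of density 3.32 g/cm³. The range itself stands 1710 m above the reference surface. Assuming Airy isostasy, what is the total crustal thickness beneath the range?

42000 m

Root depth r = h ρ_c / (ρ_m − ρ_c) = 1710 m × 2.66 / 0.66 = 6892 m.
Total thickness = T + h + r = 33400 m + 1710 m + 6892 m = 42000 m.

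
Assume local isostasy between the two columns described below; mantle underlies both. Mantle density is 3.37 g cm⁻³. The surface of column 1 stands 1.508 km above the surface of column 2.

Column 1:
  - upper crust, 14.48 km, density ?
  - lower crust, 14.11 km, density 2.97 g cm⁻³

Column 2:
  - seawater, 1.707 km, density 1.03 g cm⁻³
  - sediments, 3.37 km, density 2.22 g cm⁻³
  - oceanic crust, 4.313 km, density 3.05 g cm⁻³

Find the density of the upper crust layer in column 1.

Take the compensation level at the base of the deeper column (depth z_c below the surface of column 1) and equate Σ ρ_i t_i down to z_c; mantle fills any gap and the z_c terms cancel.
Column 1: 14.48×ρ + 14.11×2.97 + (z_c − 28.59)×3.37
Column 2: 1.508×0 + 1.707×1.03 + 3.37×2.22 + 4.313×3.05 + (z_c − 1.508 − 9.39)×3.37
The z_c×3.37 term appears on both sides and cancels. Collect the known terms of each column as K = Σ(ρt)_known − 3.37 × (depth of known layers): K_1 = 41.9067 − 3.37×28.59 = −54.4416; K_2 = 22.39426 − 3.37×(1.508 + 9.39) = −14.332.
Balance: K_1 + 14.48×ρ = K_2, so ρ = (K_2 − K_1)/14.48 = 40.1096/14.48 = 2.77 g cm⁻³.

2.77 g cm⁻³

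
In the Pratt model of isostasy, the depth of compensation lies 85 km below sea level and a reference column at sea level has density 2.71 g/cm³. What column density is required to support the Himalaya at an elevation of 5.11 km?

Pratt balance: ρ_ref D = ρ (D + h).
ρ = ρ_ref D/(D + h) = 2.71 × 85 km/(85 km + 5.11 km) = 2.56 g/cm³.

2.56 g/cm³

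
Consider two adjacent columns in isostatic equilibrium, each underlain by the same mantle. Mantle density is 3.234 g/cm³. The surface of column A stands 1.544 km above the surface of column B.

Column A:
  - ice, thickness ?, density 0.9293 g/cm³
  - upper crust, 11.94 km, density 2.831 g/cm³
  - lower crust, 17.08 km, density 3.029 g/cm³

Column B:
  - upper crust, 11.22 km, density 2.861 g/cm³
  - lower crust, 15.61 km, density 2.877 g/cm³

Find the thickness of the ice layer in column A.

2.79 km

Take the compensation level at the base of the deeper column (depth z_c below the surface of column A) and equate Σ ρ_i t_i down to z_c; mantle fills any gap and the z_c terms cancel.
Column A: x×0.9293 + 11.94×2.831 + 17.08×3.029 + (z_c − 29.02 − x)×3.234
Column B: 1.544×0 + 11.22×2.861 + 15.61×2.877 + (z_c − 1.544 − 26.83)×3.234
The z_c×3.234 term appears on both sides and cancels. Collect the known terms of each column as K = Σ(ρt)_known − 3.234 × (depth of known layers): K_A = 85.53746 − 3.234×29.02 = −8.31322; K_B = 77.01039 − 3.234×(1.544 + 26.83) = −14.751126.
Balance: K_A − x×(3.234 − 0.9293) = K_B, so x = (K_A − K_B)/(3.234 − 0.9293) = 6.43791/2.3047 = 2.79 km.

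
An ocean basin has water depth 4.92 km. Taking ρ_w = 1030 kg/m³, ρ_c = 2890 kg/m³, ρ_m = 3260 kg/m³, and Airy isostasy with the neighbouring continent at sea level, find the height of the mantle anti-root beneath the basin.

24.7 km

Isostatic balance requires: replacing crust with seawater at the top is compensated by replacing crust with mantle at the base: d (ρ_c − ρ_w) = a (ρ_m − ρ_c).
a = d (ρ_c − ρ_w)/(ρ_m − ρ_c) = 4.92 km × 1860/370 = 24.7 km.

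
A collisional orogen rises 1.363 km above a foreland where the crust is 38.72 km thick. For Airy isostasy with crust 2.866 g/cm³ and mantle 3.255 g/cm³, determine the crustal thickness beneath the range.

Root depth r = h ρ_c / (ρ_m − ρ_c) = 1.363 km × 2.866 / 0.389 = 10.04 km.
Total thickness = T + h + r = 38.72 km + 1.363 km + 10.04 km = 50.1 km.

50.1 km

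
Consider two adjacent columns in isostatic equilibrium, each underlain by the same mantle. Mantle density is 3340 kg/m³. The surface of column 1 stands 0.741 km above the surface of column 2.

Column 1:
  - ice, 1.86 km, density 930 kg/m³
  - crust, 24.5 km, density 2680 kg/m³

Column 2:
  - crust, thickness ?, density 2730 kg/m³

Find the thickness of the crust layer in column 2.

Take the compensation level at the base of the deeper column (depth z_c below the surface of column 1) and equate Σ ρ_i t_i down to z_c; mantle fills any gap and the z_c terms cancel.
Column 1: 1.86×930 + 24.5×2680 + (z_c − 26.36)×3340
Column 2: 0.741×0 + x×2730 + (z_c − 0.741 − 0 − x)×3340
The z_c×3340 term appears on both sides and cancels. Collect the known terms of each column as K = Σ(ρt)_known − 3340 × (depth of known layers): K_1 = 67389.8 − 3340×26.36 = −20652.6; K_2 = 0 − 3340×(0.741 + 0) = −2474.94.
Balance: K_1 = K_2 − x×(3340 − 2730), so x = (K_2 − K_1)/(3340 − 2730) = 18177.7/610 = 29.8 km.

29.8 km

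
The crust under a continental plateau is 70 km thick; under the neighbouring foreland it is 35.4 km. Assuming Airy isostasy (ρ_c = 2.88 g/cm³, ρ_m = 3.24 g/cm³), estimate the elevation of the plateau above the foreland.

3.84 km

Excess crust Δ = 70 km − 35.4 km = 34.6 km, split between elevation h and root r with h + r = Δ.
Airy balance ρ_c h = (ρ_m − ρ_c) r gives r = h ρ_c/(ρ_m − ρ_c), so h (1 + ρ_c/(ρ_m − ρ_c)) = Δ, i.e. h = Δ (ρ_m − ρ_c)/ρ_m.
h = 34.6 km × 0.36/3.24 = 3.84 km.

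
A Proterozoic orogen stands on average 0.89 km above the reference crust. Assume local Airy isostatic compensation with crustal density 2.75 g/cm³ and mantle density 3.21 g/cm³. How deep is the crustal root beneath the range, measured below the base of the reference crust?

Equating mass per unit area of the two columns: the weight of the topography is balanced by the buoyancy of the root, ρ_c h = (ρ_m − ρ_c) r.
r = h · ρ_c / (ρ_m − ρ_c) = 0.89 km × 2.75 / (3.21 − 2.75) = 5.32 km.

5.32 km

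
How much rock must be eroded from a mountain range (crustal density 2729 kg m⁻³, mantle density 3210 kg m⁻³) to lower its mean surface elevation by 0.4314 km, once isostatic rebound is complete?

Net drop Δ = e − u = e − e ρ_c/ρ_m = e (ρ_m − ρ_c)/ρ_m.
e = Δ ρ_m/(ρ_m − ρ_c) = 0.4314 km × 3210/481 = 2.88 km.

2.88 km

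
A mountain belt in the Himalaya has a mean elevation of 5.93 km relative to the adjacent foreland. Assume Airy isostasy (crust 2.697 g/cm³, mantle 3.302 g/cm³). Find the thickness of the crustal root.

26.4 km

In Airy isostatic equilibrium: the weight of the topography is balanced by the buoyancy of the root, ρ_c h = (ρ_m − ρ_c) r.
r = h · ρ_c / (ρ_m − ρ_c) = 5.93 km × 2.697 / (3.302 − 2.697) = 26.4 km.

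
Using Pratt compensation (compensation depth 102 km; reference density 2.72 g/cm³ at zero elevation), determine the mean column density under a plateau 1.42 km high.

Pratt balance: ρ_ref D = ρ (D + h).
ρ = ρ_ref D/(D + h) = 2.72 × 102 km/(102 km + 1.42 km) = 2.68 g/cm³.

2.68 g/cm³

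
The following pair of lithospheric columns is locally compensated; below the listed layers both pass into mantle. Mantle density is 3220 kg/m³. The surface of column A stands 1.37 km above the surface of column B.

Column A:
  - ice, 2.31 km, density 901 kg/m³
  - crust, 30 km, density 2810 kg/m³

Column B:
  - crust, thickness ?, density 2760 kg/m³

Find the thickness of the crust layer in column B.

28.8 km

Take the compensation level at the base of the deeper column (depth z_c below the surface of column A) and equate Σ ρ_i t_i down to z_c; mantle fills any gap and the z_c terms cancel.
Column A: 2.31×901 + 30×2810 + (z_c − 32.31)×3220
Column B: 1.37×0 + x×2760 + (z_c − 1.37 − 0 − x)×3220
The z_c×3220 term appears on both sides and cancels. Collect the known terms of each column as K = Σ(ρt)_known − 3220 × (depth of known layers): K_A = 86381.31 − 3220×32.31 = −17656.89; K_B = 0 − 3220×(1.37 + 0) = −4411.4.
Balance: K_A = K_B − x×(3220 − 2760), so x = (K_B − K_A)/(3220 − 2760) = 13245.5/460 = 28.8 km.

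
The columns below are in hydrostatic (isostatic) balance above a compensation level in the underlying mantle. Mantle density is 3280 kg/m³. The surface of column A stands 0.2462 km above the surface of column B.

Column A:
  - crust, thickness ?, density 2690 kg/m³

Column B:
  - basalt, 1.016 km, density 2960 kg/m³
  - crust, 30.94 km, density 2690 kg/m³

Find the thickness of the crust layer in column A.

Take the compensation level at the base of the deeper column (depth z_c below the surface of column A) and equate Σ ρ_i t_i down to z_c; mantle fills any gap and the z_c terms cancel.
Column A: x×2690 + (z_c − 0 − x)×3280
Column B: 0.2462×0 + 1.016×2960 + 30.94×2690 + (z_c − 0.2462 − 31.956)×3280
The z_c×3280 term appears on both sides and cancels. Collect the known terms of each column as K = Σ(ρt)_known − 3280 × (depth of known layers): K_A = 0 − 3280×0 = 0; K_B = 86235.96 − 3280×(0.2462 + 31.956) = −19387.256.
Balance: K_A − x×(3280 − 2690) = K_B, so x = (K_A − K_B)/(3280 − 2690) = 19387.3/590 = 32.9 km.

32.9 km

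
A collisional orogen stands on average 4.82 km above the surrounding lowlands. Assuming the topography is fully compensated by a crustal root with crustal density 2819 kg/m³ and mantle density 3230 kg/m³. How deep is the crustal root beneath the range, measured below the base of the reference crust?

33.1 km

Equating mass per unit area of the two columns: the weight of the topography is balanced by the buoyancy of the root, ρ_c h = (ρ_m − ρ_c) r.
r = h · ρ_c / (ρ_m − ρ_c) = 4.82 km × 2819 / (3230 − 2819) = 33.1 km.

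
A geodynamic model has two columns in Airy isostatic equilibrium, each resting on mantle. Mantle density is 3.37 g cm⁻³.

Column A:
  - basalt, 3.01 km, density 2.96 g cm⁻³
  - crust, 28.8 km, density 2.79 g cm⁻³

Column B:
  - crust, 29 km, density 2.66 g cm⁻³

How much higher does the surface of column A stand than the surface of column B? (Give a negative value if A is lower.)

−0.787 km

For any compensation level in the mantle, the mantle terms cancel and isostasy reduces to e = (Σt_A − Σt_B) − (Σ(ρt)_A − Σ(ρt)_B) / ρ_m.
Σt_A = 31.81 km; Σt_B = 29 km; Σ(ρt)_A = 89.2616; Σ(ρt)_B = 77.14 (in km·g cm⁻³).
e = (31.81 − 29) − (89.2616 − 77.14) / 3.37 = −0.787 km.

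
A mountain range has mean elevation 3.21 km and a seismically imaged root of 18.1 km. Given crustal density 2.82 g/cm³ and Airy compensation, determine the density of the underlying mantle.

3.32 g/cm³

Airy balance: ρ_c h = (ρ_m − ρ_c) r → ρ_m = ρ_c (1 + h/r).
ρ_m = 2.82 × (1 + 3.21 km/18.1 km) = 3.32 g/cm³.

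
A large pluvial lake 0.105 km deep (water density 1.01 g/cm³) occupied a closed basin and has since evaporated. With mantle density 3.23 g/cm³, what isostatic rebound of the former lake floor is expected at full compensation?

u = d ρ_w/ρ_m = 0.105 km × 1.01/3.23 = 0.0328 km.

0.0328 km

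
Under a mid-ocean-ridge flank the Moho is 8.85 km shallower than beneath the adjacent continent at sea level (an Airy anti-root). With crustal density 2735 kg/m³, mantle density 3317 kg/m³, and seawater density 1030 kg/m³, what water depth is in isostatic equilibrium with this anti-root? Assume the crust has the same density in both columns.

3.02 km

Replacing a thickness d of crust by seawater at the top must be balanced by replacing crust with mantle at the base: d (ρ_c − ρ_w) = a (ρ_m − ρ_c).
d = a (ρ_m − ρ_c)/(ρ_c − ρ_w) = 8.85 km × 582/1705 = 3.02 km.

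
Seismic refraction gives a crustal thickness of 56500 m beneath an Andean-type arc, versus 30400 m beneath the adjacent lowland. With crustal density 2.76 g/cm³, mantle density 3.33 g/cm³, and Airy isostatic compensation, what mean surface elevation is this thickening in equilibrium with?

4470 m

Excess crust Δ = 56500 m − 30400 m = 26100 m, split between elevation h and root r with h + r = Δ.
Airy balance ρ_c h = (ρ_m − ρ_c) r gives r = h ρ_c/(ρ_m − ρ_c), so h (1 + ρ_c/(ρ_m − ρ_c)) = Δ, i.e. h = Δ (ρ_m − ρ_c)/ρ_m.
h = 26100 m × 0.57/3.33 = 4470 m.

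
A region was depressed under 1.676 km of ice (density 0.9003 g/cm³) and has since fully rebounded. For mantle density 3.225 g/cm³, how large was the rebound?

0.468 km

Removing the load lets mantle flow back in; uplift u satisfies ρ_ice t = ρ_m u.
u = t ρ_ice/ρ_m = 1.676 km × 0.9003/3.225 = 0.468 km.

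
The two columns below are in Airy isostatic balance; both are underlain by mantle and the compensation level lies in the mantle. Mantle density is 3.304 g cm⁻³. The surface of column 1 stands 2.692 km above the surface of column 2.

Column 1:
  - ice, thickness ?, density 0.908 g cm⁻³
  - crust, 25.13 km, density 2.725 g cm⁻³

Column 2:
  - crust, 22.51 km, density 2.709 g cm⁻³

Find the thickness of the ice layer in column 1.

Take the compensation level at the base of the deeper column (depth z_c below the surface of column 1) and equate Σ ρ_i t_i down to z_c; mantle fills any gap and the z_c terms cancel.
Column 1: x×0.908 + 25.13×2.725 + (z_c − 25.13 − x)×3.304
Column 2: 2.692×0 + 22.51×2.709 + (z_c − 2.692 − 22.51)×3.304
The z_c×3.304 term appears on both sides and cancels. Collect the known terms of each column as K = Σ(ρt)_known − 3.304 × (depth of known layers): K_1 = 68.47925 − 3.304×25.13 = −14.55027; K_2 = 60.97959 − 3.304×(2.692 + 22.51) = −22.287818.
Balance: K_1 − x×(3.304 − 0.908) = K_2, so x = (K_1 − K_2)/(3.304 − 0.908) = 7.73755/2.396 = 3.23 km.

3.23 km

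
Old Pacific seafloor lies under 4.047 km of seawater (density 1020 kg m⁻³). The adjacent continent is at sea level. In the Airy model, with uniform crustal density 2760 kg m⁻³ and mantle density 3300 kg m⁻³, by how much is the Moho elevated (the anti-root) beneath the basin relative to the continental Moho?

13 km

Equating mass per unit area of the two columns: replacing crust with seawater at the top is compensated by replacing crust with mantle at the base: d (ρ_c − ρ_w) = a (ρ_m − ρ_c).
a = d (ρ_c − ρ_w)/(ρ_m − ρ_c) = 4.047 km × 1740/540 = 13 km.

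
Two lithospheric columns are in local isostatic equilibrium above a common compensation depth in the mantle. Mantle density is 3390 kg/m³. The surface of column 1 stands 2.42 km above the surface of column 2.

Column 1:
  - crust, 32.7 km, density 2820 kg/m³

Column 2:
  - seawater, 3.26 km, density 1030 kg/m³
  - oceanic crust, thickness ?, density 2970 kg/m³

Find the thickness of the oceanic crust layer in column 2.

6.53 km

Take the compensation level at the base of the deeper column (depth z_c below the surface of column 1) and equate Σ ρ_i t_i down to z_c; mantle fills any gap and the z_c terms cancel.
Column 1: 32.7×2820 + (z_c − 32.7)×3390
Column 2: 2.42×0 + 3.26×1030 + x×2970 + (z_c − 2.42 − 3.26 − x)×3390
The z_c×3390 term appears on both sides and cancels. Collect the known terms of each column as K = Σ(ρt)_known − 3390 × (depth of known layers): K_1 = 92214 − 3390×32.7 = −18639; K_2 = 3357.8 − 3390×(2.42 + 3.26) = −15897.4.
Balance: K_1 = K_2 − x×(3390 − 2970), so x = (K_2 − K_1)/(3390 − 2970) = 2741.6/420 = 6.53 km.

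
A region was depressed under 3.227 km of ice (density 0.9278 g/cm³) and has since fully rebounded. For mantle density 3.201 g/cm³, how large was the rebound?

Removing the load lets mantle flow back in; uplift u satisfies ρ_ice t = ρ_m u.
u = t ρ_ice/ρ_m = 3.227 km × 0.9278/3.201 = 0.935 km.

0.935 km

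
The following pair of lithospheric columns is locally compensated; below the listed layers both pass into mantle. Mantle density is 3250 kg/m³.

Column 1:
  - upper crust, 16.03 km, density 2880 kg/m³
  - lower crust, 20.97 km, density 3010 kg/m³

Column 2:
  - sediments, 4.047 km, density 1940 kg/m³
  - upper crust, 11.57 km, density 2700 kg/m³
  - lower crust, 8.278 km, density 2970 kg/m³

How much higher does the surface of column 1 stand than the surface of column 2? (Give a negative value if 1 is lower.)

−0.929 km

For any compensation level in the mantle, the mantle terms cancel and isostasy reduces to e = (Σt_1 − Σt_2) − (Σ(ρt)_1 − Σ(ρt)_2) / ρ_m.
Σt_1 = 37 km; Σt_2 = 23.895 km; Σ(ρt)_1 = 109286.1; Σ(ρt)_2 = 63675.84 (in km·kg/m³).
e = (37 − 23.895) − (109286.1 − 63675.84) / 3250 = −0.929 km.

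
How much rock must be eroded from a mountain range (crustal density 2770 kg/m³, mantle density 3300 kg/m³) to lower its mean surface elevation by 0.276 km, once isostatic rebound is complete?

Net drop Δ = e − u = e − e ρ_c/ρ_m = e (ρ_m − ρ_c)/ρ_m.
e = Δ ρ_m/(ρ_m − ρ_c) = 0.276 km × 3300/530 = 1.72 km.

1.72 km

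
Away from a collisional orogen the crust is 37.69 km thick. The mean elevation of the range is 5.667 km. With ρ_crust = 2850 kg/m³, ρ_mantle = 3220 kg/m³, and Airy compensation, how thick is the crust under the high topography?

87 km

Root depth r = h ρ_c / (ρ_m − ρ_c) = 5.667 km × 2850 / 370 = 43.65 km.
Total thickness = T + h + r = 37.69 km + 5.667 km + 43.65 km = 87 km.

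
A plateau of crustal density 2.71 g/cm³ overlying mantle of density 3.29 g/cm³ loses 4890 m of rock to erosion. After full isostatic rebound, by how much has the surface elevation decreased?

862 m

Rebound u = e ρ_c/ρ_m = 4890 m × 2.71/3.29 = 4028 m.
Net surface drop = e − u = 4890 m − 4028 m = e (ρ_m − ρ_c)/ρ_m = 862 m.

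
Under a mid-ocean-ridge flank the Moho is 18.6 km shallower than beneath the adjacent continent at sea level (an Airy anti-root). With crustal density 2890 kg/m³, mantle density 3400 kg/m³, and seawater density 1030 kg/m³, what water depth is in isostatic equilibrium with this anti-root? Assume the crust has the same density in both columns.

5.1 km

Replacing a thickness d of crust by seawater at the top must be balanced by replacing crust with mantle at the base: d (ρ_c − ρ_w) = a (ρ_m − ρ_c).
d = a (ρ_m − ρ_c)/(ρ_c − ρ_w) = 18.6 km × 510/1860 = 5.1 km.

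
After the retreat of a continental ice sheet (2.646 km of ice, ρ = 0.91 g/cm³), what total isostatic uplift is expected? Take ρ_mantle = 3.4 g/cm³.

Removing the load lets mantle flow back in; uplift u satisfies ρ_ice t = ρ_m u.
u = t ρ_ice/ρ_m = 2.646 km × 0.91/3.4 = 0.708 km.

0.708 km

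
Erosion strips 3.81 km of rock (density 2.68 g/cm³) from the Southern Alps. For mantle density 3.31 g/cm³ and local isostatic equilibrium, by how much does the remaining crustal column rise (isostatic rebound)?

Unloading: uplift u = e ρ_c/ρ_m = 3.81 km × 2.68/3.31 = 3.08 km.

3.08 km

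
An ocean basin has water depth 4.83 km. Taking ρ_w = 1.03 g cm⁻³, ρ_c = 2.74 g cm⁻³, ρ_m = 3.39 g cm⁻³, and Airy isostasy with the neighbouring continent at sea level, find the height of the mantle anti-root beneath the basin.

12.7 km

In Airy isostatic equilibrium: replacing crust with seawater at the top is compensated by replacing crust with mantle at the base: d (ρ_c − ρ_w) = a (ρ_m − ρ_c).
a = d (ρ_c − ρ_w)/(ρ_m − ρ_c) = 4.83 km × 1.71/0.65 = 12.7 km.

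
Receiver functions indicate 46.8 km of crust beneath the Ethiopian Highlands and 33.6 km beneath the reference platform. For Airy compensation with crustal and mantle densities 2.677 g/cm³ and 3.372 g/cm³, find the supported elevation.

Excess crust Δ = 46.8 km − 33.6 km = 13.2 km, split between elevation h and root r with h + r = Δ.
Airy balance ρ_c h = (ρ_m − ρ_c) r gives r = h ρ_c/(ρ_m − ρ_c), so h (1 + ρ_c/(ρ_m − ρ_c)) = Δ, i.e. h = Δ (ρ_m − ρ_c)/ρ_m.
h = 13.2 km × 0.695/3.372 = 2.72 km.

2.72 km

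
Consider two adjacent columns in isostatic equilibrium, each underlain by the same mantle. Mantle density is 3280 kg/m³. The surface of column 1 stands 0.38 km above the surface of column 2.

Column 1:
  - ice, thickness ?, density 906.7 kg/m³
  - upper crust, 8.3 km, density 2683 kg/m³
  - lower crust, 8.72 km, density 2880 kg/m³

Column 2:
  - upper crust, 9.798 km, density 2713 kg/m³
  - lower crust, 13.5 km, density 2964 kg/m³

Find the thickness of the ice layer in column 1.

Take the compensation level at the base of the deeper column (depth z_c below the surface of column 1) and equate Σ ρ_i t_i down to z_c; mantle fills any gap and the z_c terms cancel.
Column 1: x×906.7 + 8.3×2683 + 8.72×2880 + (z_c − 17.02 − x)×3280
Column 2: 0.38×0 + 9.798×2713 + 13.5×2964 + (z_c − 0.38 − 23.298)×3280
The z_c×3280 term appears on both sides and cancels. Collect the known terms of each column as K = Σ(ρt)_known − 3280 × (depth of known layers): K_1 = 47382.5 − 3280×17.02 = −8443.1; K_2 = 66595.974 − 3280×(0.38 + 23.298) = −11067.866.
Balance: K_1 − x×(3280 − 906.7) = K_2, so x = (K_1 − K_2)/(3280 − 906.7) = 2624.77/2373.3 = 1.11 km.

1.11 km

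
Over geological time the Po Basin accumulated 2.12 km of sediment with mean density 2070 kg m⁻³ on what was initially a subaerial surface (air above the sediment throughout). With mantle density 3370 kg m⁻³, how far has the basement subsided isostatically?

Subaerial load: s = t ρ_sed / ρ_m = 2.12 km × 2070/3370 = 1.3 km.

1.3 km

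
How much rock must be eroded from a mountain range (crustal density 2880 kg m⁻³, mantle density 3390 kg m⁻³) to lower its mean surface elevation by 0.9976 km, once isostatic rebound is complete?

Net drop Δ = e − u = e − e ρ_c/ρ_m = e (ρ_m − ρ_c)/ρ_m.
e = Δ ρ_m/(ρ_m − ρ_c) = 0.9976 km × 3390/510 = 6.63 km.

6.63 km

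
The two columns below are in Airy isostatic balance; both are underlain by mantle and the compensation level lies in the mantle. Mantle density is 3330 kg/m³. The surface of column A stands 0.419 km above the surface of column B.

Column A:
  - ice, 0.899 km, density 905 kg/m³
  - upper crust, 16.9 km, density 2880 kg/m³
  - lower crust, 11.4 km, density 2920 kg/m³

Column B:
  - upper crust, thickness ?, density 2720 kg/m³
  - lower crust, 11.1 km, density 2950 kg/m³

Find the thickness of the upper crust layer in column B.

14.5 km

Take the compensation level at the base of the deeper column (depth z_c below the surface of column A) and equate Σ ρ_i t_i down to z_c; mantle fills any gap and the z_c terms cancel.
Column A: 0.899×905 + 16.9×2880 + 11.4×2920 + (z_c − 29.199)×3330
Column B: 0.419×0 + x×2720 + 11.1×2950 + (z_c − 0.419 − 11.1 − x)×3330
The z_c×3330 term appears on both sides and cancels. Collect the known terms of each column as K = Σ(ρt)_known − 3330 × (depth of known layers): K_A = 82773.595 − 3330×29.199 = −14459.075; K_B = 32745 − 3330×(0.419 + 11.1) = −5613.27.
Balance: K_A = K_B − x×(3330 − 2720), so x = (K_B − K_A)/(3330 − 2720) = 8845.81/610 = 14.5 km.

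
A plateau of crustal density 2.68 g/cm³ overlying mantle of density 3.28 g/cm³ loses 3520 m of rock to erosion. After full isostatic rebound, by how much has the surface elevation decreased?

644 m

Rebound u = e ρ_c/ρ_m = 3520 m × 2.68/3.28 = 2876 m.
Net surface drop = e − u = 3520 m − 2876 m = e (ρ_m − ρ_c)/ρ_m = 644 m.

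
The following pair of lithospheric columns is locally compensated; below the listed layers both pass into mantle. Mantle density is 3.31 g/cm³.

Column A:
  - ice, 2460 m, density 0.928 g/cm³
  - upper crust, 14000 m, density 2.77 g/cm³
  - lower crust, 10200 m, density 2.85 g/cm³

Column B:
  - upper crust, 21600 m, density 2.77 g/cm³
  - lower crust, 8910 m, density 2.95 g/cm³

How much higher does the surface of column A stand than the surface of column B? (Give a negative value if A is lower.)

979 m

For any compensation level in the mantle, the mantle terms cancel and isostasy reduces to e = (Σt_A − Σt_B) − (Σ(ρt)_A − Σ(ρt)_B) / ρ_m.
Σt_A = 26660 m; Σt_B = 30510 m; Σ(ρt)_A = 70132.88; Σ(ρt)_B = 86116.5 (in m·g/cm³).
e = (26660 − 30510) − (70132.88 − 86116.5) / 3.31 = 979 m.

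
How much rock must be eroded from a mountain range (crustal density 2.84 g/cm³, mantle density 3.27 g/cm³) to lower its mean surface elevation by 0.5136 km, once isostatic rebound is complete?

3.91 km

Net drop Δ = e − u = e − e ρ_c/ρ_m = e (ρ_m − ρ_c)/ρ_m.
e = Δ ρ_m/(ρ_m − ρ_c) = 0.5136 km × 3.27/0.43 = 3.91 km.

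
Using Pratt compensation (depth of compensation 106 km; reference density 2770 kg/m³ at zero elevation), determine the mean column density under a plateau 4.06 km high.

2670 kg/m³

Pratt balance: ρ_ref D = ρ (D + h).
ρ = ρ_ref D/(D + h) = 2770 × 106 km/(106 km + 4.06 km) = 2670 kg/m³.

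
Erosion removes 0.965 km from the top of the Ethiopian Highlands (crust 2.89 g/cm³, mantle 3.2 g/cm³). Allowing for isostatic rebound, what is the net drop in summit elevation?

Rebound u = e ρ_c/ρ_m = 0.965 km × 2.89/3.2 = 0.8715 km.
Net surface drop = e − u = 0.965 km − 0.8715 km = e (ρ_m − ρ_c)/ρ_m = 0.0935 km.

0.0935 km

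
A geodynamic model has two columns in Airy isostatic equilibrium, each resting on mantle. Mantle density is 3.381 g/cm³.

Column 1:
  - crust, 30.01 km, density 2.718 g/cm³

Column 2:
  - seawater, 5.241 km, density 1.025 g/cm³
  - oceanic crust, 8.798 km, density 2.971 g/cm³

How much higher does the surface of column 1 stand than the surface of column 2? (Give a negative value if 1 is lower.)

1.17 km

For any compensation level in the mantle, the mantle terms cancel and isostasy reduces to e = (Σt_1 − Σt_2) − (Σ(ρt)_1 − Σ(ρt)_2) / ρ_m.
Σt_1 = 30.01 km; Σt_2 = 14.039 km; Σ(ρt)_1 = 81.56718; Σ(ρt)_2 = 31.510883 (in km·g/cm³).
e = (30.01 − 14.039) − (81.56718 − 31.510883) / 3.381 = 1.17 km.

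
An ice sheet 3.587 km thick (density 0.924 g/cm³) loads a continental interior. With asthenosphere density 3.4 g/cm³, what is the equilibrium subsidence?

In Airy isostatic equilibrium: the ice load ρ_ice t is balanced by mantle displaced below, ρ_m s.
s = t ρ_ice / ρ_m = 3.587 km × 0.924/3.4 = 0.975 km.

0.975 km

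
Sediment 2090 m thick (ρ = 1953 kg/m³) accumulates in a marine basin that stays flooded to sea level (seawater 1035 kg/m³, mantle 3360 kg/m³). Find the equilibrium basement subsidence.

825 m

Submarine loading: the sediment displaces seawater, and the subsidence is in turn flooded, so s (ρ_m − ρ_w) = t (ρ_sed − ρ_w).
s = 2090 m × (1953 − 1035) / (3360 − 1035) = 825 m.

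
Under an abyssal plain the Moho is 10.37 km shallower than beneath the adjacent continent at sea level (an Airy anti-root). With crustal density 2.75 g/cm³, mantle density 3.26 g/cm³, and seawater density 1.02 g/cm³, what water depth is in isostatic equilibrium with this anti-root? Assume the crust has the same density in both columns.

3.06 km

Replacing a thickness d of crust by seawater at the top must be balanced by replacing crust with mantle at the base: d (ρ_c − ρ_w) = a (ρ_m − ρ_c).
d = a (ρ_m − ρ_c)/(ρ_c − ρ_w) = 10.37 km × 0.51/1.73 = 3.06 km.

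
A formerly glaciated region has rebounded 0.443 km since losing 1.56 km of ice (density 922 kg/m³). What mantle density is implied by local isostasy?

ρ_m = ρ_ice t / u = 922 × 1.56 km/0.443 km = 3250 kg/m³.

3250 kg/m³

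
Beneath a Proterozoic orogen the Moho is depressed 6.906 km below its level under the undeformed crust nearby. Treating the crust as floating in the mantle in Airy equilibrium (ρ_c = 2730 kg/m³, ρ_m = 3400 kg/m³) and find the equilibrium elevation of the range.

By Archimedes' principle applied to the lithosphere: ρ_c h = (ρ_m − ρ_c) r.
h = r (ρ_m − ρ_c) / ρ_c = 6.906 km × (3400 − 2730) / 2730 = 1.69 km.

1.69 km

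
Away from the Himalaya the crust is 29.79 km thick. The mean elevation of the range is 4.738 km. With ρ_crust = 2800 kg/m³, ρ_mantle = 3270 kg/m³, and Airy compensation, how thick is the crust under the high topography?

62.8 km

Root depth r = h ρ_c / (ρ_m − ρ_c) = 4.738 km × 2800 / 470 = 28.23 km.
Total thickness = T + h + r = 29.79 km + 4.738 km + 28.23 km = 62.8 km.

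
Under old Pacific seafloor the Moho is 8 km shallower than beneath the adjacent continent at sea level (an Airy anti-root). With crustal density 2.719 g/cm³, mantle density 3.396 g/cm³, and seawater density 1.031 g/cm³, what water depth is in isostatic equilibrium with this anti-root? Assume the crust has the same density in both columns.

3.21 km

Replacing a thickness d of crust by seawater at the top must be balanced by replacing crust with mantle at the base: d (ρ_c − ρ_w) = a (ρ_m − ρ_c).
d = a (ρ_m − ρ_c)/(ρ_c − ρ_w) = 8 km × 0.677/1.688 = 3.21 km.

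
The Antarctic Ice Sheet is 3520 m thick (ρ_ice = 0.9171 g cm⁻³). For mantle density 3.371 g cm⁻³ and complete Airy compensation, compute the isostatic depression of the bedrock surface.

958 m

Isostatic balance requires: the ice load ρ_ice t is balanced by mantle displaced below, ρ_m s.
s = t ρ_ice / ρ_m = 3520 m × 0.9171/3.371 = 958 m.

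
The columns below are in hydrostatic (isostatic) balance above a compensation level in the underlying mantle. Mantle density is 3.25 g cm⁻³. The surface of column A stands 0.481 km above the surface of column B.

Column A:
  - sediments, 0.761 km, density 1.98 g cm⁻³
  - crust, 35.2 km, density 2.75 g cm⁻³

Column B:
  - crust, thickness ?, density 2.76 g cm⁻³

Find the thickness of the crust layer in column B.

34.7 km

Take the compensation level at the base of the deeper column (depth z_c below the surface of column A) and equate Σ ρ_i t_i down to z_c; mantle fills any gap and the z_c terms cancel.
Column A: 0.761×1.98 + 35.2×2.75 + (z_c − 35.961)×3.25
Column B: 0.481×0 + x×2.76 + (z_c − 0.481 − 0 − x)×3.25
The z_c×3.25 term appears on both sides and cancels. Collect the known terms of each column as K = Σ(ρt)_known − 3.25 × (depth of known layers): K_A = 98.30678 − 3.25×35.961 = −18.56647; K_B = 0 − 3.25×(0.481 + 0) = −1.56325.
Balance: K_A = K_B − x×(3.25 − 2.76), so x = (K_B − K_A)/(3.25 − 2.76) = 17.0032/0.49 = 34.7 km.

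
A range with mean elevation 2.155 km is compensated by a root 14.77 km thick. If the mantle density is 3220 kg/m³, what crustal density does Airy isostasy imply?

2810 kg/m³

ρ_c h = (ρ_m − ρ_c) r → ρ_c (h + r) = ρ_m r → ρ_c = ρ_m r / (h + r).
ρ_c = 3220 × 14.77 km / (2.155 km + 14.77 km) = 2810 kg/m³.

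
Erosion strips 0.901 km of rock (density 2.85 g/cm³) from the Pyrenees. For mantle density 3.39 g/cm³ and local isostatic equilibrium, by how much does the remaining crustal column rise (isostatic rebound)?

0.757 km

Unloading: uplift u = e ρ_c/ρ_m = 0.901 km × 2.85/3.39 = 0.757 km.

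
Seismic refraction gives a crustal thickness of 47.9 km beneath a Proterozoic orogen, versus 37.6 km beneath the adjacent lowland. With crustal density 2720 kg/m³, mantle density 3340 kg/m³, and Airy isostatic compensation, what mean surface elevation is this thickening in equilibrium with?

Excess crust Δ = 47.9 km − 37.6 km = 10.3 km, split between elevation h and root r with h + r = Δ.
Airy balance ρ_c h = (ρ_m − ρ_c) r gives r = h ρ_c/(ρ_m − ρ_c), so h (1 + ρ_c/(ρ_m − ρ_c)) = Δ, i.e. h = Δ (ρ_m − ρ_c)/ρ_m.
h = 10.3 km × 620/3340 = 1.91 km.

1.91 km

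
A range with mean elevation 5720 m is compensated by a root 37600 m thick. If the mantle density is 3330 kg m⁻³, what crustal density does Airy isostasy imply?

2890 kg m⁻³

ρ_c h = (ρ_m − ρ_c) r → ρ_c (h + r) = ρ_m r → ρ_c = ρ_m r / (h + r).
ρ_c = 3330 × 37600 m / (5720 m + 37600 m) = 2890 kg m⁻³.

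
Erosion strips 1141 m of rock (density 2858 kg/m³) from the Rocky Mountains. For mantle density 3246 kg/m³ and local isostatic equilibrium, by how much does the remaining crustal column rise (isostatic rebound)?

Unloading: uplift u = e ρ_c/ρ_m = 1141 m × 2858/3246 = 1000 m.

1000 m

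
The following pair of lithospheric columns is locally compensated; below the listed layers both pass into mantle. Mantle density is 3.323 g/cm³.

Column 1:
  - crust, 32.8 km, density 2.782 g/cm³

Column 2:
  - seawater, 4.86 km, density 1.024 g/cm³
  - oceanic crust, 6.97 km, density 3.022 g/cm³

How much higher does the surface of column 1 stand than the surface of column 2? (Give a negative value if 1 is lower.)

1.35 km

For any compensation level in the mantle, the mantle terms cancel and isostasy reduces to e = (Σt_1 − Σt_2) − (Σ(ρt)_1 − Σ(ρt)_2) / ρ_m.
Σt_1 = 32.8 km; Σt_2 = 11.83 km; Σ(ρt)_1 = 91.2496; Σ(ρt)_2 = 26.03998 (in km·g/cm³).
e = (32.8 − 11.83) − (91.2496 − 26.03998) / 3.323 = 1.35 km.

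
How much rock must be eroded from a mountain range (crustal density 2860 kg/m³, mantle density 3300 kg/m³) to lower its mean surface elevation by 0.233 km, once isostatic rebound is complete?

1.75 km

Net drop Δ = e − u = e − e ρ_c/ρ_m = e (ρ_m − ρ_c)/ρ_m.
e = Δ ρ_m/(ρ_m − ρ_c) = 0.233 km × 3300/440 = 1.75 km.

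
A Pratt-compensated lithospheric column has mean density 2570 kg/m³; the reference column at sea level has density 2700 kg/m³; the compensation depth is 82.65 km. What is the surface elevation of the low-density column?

ρ_ref D = ρ (D + h) → h = D (ρ_ref − ρ)/ρ.
h = 82.65 km × (2700 − 2570)/2570 = 4.18 km.

4.18 km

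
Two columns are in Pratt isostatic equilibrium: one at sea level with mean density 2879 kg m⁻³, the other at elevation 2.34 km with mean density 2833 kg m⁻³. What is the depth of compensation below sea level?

144 km

ρ_ref D = ρ (D + h) → D (ρ_ref − ρ) = ρ h.
D = ρ h/(ρ_ref − ρ) = 2833 × 2.34 km/(2879 − 2833) = 144 km.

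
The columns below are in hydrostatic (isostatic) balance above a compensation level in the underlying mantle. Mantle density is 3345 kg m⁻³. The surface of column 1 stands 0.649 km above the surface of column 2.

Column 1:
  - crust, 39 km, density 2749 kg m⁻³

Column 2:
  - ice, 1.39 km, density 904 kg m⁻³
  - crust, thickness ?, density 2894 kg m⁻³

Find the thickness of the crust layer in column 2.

39.2 km

Take the compensation level at the base of the deeper column (depth z_c below the surface of column 1) and equate Σ ρ_i t_i down to z_c; mantle fills any gap and the z_c terms cancel.
Column 1: 39×2749 + (z_c − 39)×3345
Column 2: 0.649×0 + 1.39×904 + x×2894 + (z_c − 0.649 − 1.39 − x)×3345
The z_c×3345 term appears on both sides and cancels. Collect the known terms of each column as K = Σ(ρt)_known − 3345 × (depth of known layers): K_1 = 107211 − 3345×39 = −23244; K_2 = 1256.56 − 3345×(0.649 + 1.39) = −5563.895.
Balance: K_1 = K_2 − x×(3345 − 2894), so x = (K_2 − K_1)/(3345 − 2894) = 17680.1/451 = 39.2 km.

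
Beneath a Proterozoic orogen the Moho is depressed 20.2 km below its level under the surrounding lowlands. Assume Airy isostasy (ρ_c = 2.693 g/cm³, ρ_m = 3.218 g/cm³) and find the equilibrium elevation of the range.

3.94 km

In Airy isostatic equilibrium: ρ_c h = (ρ_m − ρ_c) r.
h = r (ρ_m − ρ_c) / ρ_c = 20.2 km × (3.218 − 2.693) / 2.693 = 3.94 km.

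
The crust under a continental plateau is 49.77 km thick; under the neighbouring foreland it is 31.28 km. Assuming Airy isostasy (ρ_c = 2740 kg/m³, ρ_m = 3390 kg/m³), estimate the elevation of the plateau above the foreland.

3.55 km

Excess crust Δ = 49.77 km − 31.28 km = 18.49 km, split between elevation h and root r with h + r = Δ.
Airy balance ρ_c h = (ρ_m − ρ_c) r gives r = h ρ_c/(ρ_m − ρ_c), so h (1 + ρ_c/(ρ_m − ρ_c)) = Δ, i.e. h = Δ (ρ_m − ρ_c)/ρ_m.
h = 18.49 km × 650/3390 = 3.55 km.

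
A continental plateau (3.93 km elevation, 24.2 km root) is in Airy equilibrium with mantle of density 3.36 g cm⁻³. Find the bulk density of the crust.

ρ_c h = (ρ_m − ρ_c) r → ρ_c (h + r) = ρ_m r → ρ_c = ρ_m r / (h + r).
ρ_c = 3.36 × 24.2 km / (3.93 km + 24.2 km) = 2.89 g cm⁻³.

2.89 g cm⁻³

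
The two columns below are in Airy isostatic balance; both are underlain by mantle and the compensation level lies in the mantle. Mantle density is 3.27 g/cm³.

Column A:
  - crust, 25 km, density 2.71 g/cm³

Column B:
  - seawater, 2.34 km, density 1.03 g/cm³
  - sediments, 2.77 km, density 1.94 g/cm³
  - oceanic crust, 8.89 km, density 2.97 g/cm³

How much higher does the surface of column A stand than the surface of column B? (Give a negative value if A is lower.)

For any compensation level in the mantle, the mantle terms cancel and isostasy reduces to e = (Σt_A − Σt_B) − (Σ(ρt)_A − Σ(ρt)_B) / ρ_m.
Σt_A = 25 km; Σt_B = 14 km; Σ(ρt)_A = 67.75; Σ(ρt)_B = 34.1873 (in km·g/cm³).
e = (25 − 14) − (67.75 − 34.1873) / 3.27 = 0.736 km.

0.736 km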